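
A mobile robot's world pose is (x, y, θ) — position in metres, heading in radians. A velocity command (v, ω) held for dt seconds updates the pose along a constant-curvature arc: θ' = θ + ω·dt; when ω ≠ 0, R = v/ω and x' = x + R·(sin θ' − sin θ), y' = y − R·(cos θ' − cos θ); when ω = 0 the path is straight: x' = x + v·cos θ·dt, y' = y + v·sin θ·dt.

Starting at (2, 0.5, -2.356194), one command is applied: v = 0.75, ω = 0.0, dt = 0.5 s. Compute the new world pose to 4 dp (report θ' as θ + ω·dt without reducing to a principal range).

θ' = -2.3562 + 0.0·0.5 = -2.3562
ω = 0 → straight: x' = 2 + 0.75·cos(-2.3562)·0.5 = 1.7348
y' = 0.5 + 0.75·sin(-2.3562)·0.5 = 0.2348

(1.7348, 0.2348, -2.3562)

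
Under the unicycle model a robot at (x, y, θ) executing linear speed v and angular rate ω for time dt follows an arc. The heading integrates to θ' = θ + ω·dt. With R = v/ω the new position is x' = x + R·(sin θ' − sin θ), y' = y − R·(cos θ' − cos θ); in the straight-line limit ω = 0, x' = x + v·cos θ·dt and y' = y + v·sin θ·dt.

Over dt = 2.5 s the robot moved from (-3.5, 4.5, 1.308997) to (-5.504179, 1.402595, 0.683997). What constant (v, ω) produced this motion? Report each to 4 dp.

v = -1.5000, ω = -0.2500

Δθ = 0.683997 − 1.308997 = -0.625000
ω = Δθ/dt = -0.625000/2.5 = -0.2500
R = −Δy/(cos θ' − cos θ) = 6.0000
v = R·ω = 6.0000·-0.2500 = -1.5000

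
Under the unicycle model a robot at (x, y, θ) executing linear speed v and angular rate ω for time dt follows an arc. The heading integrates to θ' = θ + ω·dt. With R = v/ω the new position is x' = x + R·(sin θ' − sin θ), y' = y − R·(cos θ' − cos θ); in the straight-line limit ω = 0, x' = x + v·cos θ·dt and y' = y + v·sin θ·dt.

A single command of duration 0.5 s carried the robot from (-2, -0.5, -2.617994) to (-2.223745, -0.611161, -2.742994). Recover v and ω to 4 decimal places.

v = 0.5000, ω = -0.2500

Δθ = -2.742994 − -2.617994 = -0.125000
ω = Δθ/dt = -0.125000/0.5 = -0.2500
R = Δx/(sin θ' − sin θ) = -2.0000
v = R·ω = -2.0000·-0.2500 = 0.5000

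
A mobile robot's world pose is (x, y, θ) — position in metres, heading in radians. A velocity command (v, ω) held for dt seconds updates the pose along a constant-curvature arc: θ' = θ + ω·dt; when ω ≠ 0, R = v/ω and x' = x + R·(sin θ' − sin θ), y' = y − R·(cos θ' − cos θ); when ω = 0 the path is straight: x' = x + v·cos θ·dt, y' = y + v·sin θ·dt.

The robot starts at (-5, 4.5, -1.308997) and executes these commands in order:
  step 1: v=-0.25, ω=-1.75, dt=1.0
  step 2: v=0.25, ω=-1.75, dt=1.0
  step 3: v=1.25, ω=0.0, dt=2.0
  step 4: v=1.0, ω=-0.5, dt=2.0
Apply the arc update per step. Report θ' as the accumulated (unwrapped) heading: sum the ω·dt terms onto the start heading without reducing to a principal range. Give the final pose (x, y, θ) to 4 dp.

step 1: θ'=-3.0590 (R=0.1429) → pose (-4.8738, 4.6793, -3.0590)
step 2: θ'=-4.8090 (R=-0.1429) → pose (-5.0278, 4.8355, -4.8090)
step 3: θ'=-4.8090 (straight) → pose (-4.7866, 7.3238, -4.8090)
step 4: θ'=-5.8090 (R=-2.0000) → pose (-3.7092, 8.9102, -5.8090)

(-3.7092, 8.9102, -5.8090)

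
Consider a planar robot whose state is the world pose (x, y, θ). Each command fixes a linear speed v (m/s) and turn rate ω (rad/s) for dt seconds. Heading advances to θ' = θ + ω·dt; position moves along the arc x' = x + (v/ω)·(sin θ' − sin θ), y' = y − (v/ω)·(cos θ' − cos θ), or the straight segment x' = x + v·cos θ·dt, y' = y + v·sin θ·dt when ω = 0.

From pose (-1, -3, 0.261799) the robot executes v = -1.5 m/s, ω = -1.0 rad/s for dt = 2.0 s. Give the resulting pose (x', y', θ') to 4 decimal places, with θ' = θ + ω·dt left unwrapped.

θ' = 0.2618 + -1.0·2.0 = -1.7382
R = v/ω = -1.5/-1.0 = 1.5000
x' = -1 + 1.5000·(sin -1.7382 − sin 0.2618) = -2.8673
y' = -3 − 1.5000·(cos -1.7382 − cos 0.2618) = -1.3012

(-2.8673, -1.3012, -1.7382)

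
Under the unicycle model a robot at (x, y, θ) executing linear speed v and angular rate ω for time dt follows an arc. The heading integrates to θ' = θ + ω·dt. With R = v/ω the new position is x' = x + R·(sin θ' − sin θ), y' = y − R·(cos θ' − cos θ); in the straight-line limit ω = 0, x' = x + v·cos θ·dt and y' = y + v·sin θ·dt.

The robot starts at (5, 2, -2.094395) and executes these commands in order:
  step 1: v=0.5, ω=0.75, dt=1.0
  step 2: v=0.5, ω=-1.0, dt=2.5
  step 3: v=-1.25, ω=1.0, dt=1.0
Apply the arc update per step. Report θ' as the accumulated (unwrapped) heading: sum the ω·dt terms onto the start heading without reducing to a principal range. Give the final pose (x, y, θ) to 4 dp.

(5.2913, 0.7819, -2.8444)

step 1: θ'=-1.3444 (R=0.6667) → pose (4.9277, 1.5170, -1.3444)
step 2: θ'=-3.8444 (R=-0.5000) → pose (4.1173, 1.0233, -3.8444)
step 3: θ'=-2.8444 (R=-1.2500) → pose (5.2913, 0.7819, -2.8444)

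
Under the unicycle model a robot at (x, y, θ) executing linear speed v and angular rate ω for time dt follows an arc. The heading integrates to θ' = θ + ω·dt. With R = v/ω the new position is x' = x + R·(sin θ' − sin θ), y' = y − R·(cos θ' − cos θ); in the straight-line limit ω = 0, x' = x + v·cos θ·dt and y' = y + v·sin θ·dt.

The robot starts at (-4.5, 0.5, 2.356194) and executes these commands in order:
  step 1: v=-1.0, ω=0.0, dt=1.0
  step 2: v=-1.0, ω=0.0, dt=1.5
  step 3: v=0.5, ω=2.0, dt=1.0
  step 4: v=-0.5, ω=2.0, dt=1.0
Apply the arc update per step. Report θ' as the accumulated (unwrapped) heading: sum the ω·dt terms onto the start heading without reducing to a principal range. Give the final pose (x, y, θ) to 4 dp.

(-3.3959, -1.0209, 6.3562)

step 1: θ'=2.3562 (straight) → pose (-3.7929, -0.2071, 2.3562)
step 2: θ'=2.3562 (straight) → pose (-2.7322, -1.2678, 2.3562)
step 3: θ'=4.3562 (R=0.2500) → pose (-3.1433, -1.3574, 4.3562)
step 4: θ'=6.3562 (R=-0.2500) → pose (-3.3959, -1.0209, 6.3562)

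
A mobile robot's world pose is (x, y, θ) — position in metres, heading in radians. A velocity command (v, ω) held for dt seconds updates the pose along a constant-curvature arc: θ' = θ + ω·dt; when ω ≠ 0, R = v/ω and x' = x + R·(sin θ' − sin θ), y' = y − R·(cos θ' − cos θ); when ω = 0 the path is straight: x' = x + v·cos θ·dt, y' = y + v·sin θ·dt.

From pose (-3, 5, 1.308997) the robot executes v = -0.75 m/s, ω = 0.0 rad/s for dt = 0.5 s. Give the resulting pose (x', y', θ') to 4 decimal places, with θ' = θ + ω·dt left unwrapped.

θ' = 1.3090 + 0.0·0.5 = 1.3090
ω = 0 → straight: x' = -3 + -0.75·cos(1.3090)·0.5 = -3.0971
y' = 5 + -0.75·sin(1.3090)·0.5 = 4.6378

(-3.0971, 4.6378, 1.3090)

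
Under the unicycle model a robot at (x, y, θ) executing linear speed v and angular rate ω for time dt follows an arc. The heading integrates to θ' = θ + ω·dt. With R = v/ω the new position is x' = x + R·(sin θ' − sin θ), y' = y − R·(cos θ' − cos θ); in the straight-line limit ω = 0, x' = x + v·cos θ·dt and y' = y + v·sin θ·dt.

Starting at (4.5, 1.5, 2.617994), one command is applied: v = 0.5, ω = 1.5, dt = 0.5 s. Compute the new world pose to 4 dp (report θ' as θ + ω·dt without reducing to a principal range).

(4.2585, 1.5362, 3.3680)

θ' = 2.6180 + 1.5·0.5 = 3.3680
R = v/ω = 0.5/1.5 = 0.3333
x' = 4.5 + 0.3333·(sin 3.3680 − sin 2.6180) = 4.2585
y' = 1.5 − 0.3333·(cos 3.3680 − cos 2.6180) = 1.5362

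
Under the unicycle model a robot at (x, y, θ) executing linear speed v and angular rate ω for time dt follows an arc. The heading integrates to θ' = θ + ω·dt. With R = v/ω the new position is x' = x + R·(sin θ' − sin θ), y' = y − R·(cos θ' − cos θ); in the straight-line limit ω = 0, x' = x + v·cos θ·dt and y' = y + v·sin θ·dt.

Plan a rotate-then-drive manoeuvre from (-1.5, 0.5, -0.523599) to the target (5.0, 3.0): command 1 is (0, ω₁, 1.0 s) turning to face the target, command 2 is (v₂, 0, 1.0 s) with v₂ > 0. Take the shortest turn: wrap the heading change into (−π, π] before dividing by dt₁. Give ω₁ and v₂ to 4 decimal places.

heading to target = atan2(3−0.5, 5−-1.5) = 0.3672
Δθ = wrap(0.3672 − -0.5236) = 0.8908; ω₁ = Δθ/dt₁ = 0.8908
distance = √((5−-1.5)² + (3−0.5)²) = 6.9642; v₂ = distance/dt₂ = 6.9642

ω₁ = 0.8908, v₂ = 6.9642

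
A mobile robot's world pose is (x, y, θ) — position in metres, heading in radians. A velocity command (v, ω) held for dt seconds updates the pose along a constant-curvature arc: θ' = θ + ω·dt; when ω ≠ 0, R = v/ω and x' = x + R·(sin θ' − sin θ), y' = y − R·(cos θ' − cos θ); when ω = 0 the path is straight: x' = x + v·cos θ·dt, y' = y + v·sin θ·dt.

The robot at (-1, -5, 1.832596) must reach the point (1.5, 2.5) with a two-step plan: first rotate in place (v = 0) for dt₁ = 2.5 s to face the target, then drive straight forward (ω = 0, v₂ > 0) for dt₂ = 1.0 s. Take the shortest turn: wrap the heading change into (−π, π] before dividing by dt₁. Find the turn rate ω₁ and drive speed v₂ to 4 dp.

heading to target = atan2(2.5−-5, 1.5−-1) = 1.2490
Δθ = wrap(1.2490 − 1.8326) = -0.5836; ω₁ = Δθ/dt₁ = -0.2334
distance = √((1.5−-1)² + (2.5−-5)²) = 7.9057; v₂ = distance/dt₂ = 7.9057

ω₁ = -0.2334, v₂ = 7.9057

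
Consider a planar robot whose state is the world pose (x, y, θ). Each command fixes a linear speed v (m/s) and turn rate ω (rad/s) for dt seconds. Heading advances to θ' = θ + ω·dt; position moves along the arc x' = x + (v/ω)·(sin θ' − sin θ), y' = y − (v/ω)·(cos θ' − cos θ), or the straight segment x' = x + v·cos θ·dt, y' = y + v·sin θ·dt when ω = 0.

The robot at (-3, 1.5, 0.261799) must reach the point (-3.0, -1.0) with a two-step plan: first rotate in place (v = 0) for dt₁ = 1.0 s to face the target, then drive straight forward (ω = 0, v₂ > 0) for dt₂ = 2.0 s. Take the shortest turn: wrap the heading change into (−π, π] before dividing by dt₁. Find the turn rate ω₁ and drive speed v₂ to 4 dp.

ω₁ = -1.8326, v₂ = 1.2500

heading to target = atan2(-1−1.5, -3−-3) = -1.5708
Δθ = wrap(-1.5708 − 0.2618) = -1.8326; ω₁ = Δθ/dt₁ = -1.8326
distance = √((-3−-3)² + (-1−1.5)²) = 2.5000; v₂ = distance/dt₂ = 1.2500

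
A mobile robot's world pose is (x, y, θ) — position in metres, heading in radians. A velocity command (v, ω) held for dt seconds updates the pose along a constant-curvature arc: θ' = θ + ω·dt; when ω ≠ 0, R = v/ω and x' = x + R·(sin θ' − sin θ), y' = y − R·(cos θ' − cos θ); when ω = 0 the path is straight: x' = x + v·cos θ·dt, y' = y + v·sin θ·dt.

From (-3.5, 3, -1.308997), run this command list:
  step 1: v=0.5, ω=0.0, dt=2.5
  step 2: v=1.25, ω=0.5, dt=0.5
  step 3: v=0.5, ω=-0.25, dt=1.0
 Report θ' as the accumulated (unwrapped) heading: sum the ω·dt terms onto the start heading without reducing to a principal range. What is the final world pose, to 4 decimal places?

step 1: θ'=-1.3090 (straight) → pose (-3.1765, 1.7926, -1.3090)
step 2: θ'=-1.0590 (R=2.5000) → pose (-2.9413, 1.2153, -1.0590)
step 3: θ'=-1.3090 (R=-2.0000) → pose (-2.7532, 0.7534, -1.3090)

(-2.7532, 0.7534, -1.3090)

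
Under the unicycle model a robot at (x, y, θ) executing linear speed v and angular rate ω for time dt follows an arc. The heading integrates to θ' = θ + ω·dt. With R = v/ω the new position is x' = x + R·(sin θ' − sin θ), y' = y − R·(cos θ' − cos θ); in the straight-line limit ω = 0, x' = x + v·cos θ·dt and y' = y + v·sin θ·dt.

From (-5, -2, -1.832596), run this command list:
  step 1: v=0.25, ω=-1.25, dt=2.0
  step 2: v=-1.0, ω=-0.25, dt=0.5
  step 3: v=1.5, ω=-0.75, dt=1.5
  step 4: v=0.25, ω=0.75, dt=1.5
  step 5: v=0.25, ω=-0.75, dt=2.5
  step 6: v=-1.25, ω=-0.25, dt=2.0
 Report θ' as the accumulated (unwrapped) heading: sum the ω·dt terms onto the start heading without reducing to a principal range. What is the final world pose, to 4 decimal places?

(-6.4942, 1.0214, -6.8326)

step 1: θ'=-4.3326 (R=-0.2000) → pose (-5.3789, -2.0224, -4.3326)
step 2: θ'=-4.4576 (R=4.0000) → pose (-5.2230, -2.4971, -4.4576)
step 3: θ'=-5.5826 (R=-2.0000) → pose (-4.5769, -0.4641, -5.5826)
step 4: θ'=-4.4576 (R=0.3333) → pose (-4.4693, -0.1253, -4.4576)
step 5: θ'=-6.3326 (R=-0.3333) → pose (-4.1302, 0.2917, -6.3326)
step 6: θ'=-6.8326 (R=5.0000) → pose (-6.4942, 1.0214, -6.8326)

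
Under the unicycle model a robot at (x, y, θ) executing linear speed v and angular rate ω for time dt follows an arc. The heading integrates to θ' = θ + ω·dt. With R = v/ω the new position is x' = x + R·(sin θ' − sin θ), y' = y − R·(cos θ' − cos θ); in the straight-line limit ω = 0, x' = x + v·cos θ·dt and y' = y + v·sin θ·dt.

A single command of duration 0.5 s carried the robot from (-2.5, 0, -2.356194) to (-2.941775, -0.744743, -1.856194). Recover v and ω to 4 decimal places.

Δθ = -1.856194 − -2.356194 = 0.500000
ω = Δθ/dt = 0.500000/0.5 = 1.0000
R = −Δy/(cos θ' − cos θ) = 1.7500
v = R·ω = 1.7500·1.0000 = 1.7500

v = 1.7500, ω = 1.0000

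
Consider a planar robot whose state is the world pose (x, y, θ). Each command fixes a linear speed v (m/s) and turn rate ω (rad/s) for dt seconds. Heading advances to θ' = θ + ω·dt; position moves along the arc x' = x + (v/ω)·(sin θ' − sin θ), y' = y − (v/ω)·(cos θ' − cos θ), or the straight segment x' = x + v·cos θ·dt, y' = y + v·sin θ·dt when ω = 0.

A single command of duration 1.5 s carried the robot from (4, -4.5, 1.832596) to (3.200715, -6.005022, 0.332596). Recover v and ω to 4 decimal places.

Δθ = 0.332596 − 1.832596 = -1.500000
ω = Δθ/dt = -1.500000/1.5 = -1.0000
R = −Δy/(cos θ' − cos θ) = 1.2500
v = R·ω = 1.2500·-1.0000 = -1.2500

v = -1.2500, ω = -1.0000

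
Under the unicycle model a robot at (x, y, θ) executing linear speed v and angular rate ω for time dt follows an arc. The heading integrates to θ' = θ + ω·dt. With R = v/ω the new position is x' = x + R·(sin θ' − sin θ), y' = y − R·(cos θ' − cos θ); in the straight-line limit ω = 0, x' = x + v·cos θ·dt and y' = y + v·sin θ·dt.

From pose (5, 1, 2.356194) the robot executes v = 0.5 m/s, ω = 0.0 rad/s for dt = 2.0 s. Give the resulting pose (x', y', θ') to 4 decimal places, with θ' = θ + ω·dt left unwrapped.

θ' = 2.3562 + 0.0·2.0 = 2.3562
ω = 0 → straight: x' = 5 + 0.5·cos(2.3562)·2.0 = 4.2929
y' = 1 + 0.5·sin(2.3562)·2.0 = 1.7071

(4.2929, 1.7071, 2.3562)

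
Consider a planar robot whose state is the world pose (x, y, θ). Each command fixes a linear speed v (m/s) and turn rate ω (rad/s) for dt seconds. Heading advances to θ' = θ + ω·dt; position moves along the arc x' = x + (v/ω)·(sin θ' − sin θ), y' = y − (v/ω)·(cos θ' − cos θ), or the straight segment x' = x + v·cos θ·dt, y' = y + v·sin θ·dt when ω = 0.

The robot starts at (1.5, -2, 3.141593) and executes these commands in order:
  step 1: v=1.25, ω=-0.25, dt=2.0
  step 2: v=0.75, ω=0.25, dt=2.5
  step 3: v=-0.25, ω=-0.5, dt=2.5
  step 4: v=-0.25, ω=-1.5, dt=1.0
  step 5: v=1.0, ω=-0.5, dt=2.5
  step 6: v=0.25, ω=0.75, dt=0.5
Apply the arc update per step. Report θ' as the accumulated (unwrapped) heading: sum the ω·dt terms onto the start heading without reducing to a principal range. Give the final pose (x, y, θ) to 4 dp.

(0.1688, -1.8591, -0.3584)

step 1: θ'=2.6416 (R=-5.0000) → pose (-0.8971, -1.3879, 2.6416)
step 2: θ'=3.2666 (R=3.0000) → pose (-2.7094, -1.0441, 3.2666)
step 3: θ'=2.0166 (R=0.5000) → pose (-2.1960, -1.3246, 2.0166)
step 4: θ'=0.5166 (R=0.1667) → pose (-2.2640, -1.5414, 0.5166)
step 5: θ'=-0.7334 (R=-2.0000) → pose (0.0626, -1.7946, -0.7334)
step 6: θ'=-0.3584 (R=0.3333) → pose (0.1688, -1.8591, -0.3584)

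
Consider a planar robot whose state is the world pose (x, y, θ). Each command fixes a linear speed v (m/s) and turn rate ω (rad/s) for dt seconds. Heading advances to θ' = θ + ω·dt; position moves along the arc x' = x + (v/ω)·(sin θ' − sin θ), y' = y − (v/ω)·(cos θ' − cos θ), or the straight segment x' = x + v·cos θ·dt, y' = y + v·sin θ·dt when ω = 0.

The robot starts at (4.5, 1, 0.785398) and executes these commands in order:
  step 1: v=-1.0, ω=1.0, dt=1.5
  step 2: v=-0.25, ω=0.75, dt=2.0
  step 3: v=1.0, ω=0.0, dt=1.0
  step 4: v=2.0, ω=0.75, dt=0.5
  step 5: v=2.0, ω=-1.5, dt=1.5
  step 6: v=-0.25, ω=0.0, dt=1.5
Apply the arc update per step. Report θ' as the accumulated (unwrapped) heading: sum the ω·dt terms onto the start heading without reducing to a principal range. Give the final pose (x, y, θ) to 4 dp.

step 1: θ'=2.2854 (R=-1.0000) → pose (4.4518, -0.3624, 2.2854)
step 2: θ'=3.7854 (R=-0.3333) → pose (4.9036, -0.4106, 3.7854)
step 3: θ'=3.7854 (straight) → pose (4.1038, -1.0108, 3.7854)
step 4: θ'=4.1604 (R=2.6667) → pose (3.4338, -1.7453, 4.1604)
step 5: θ'=1.9104 (R=-1.3333) → pose (1.0413, -1.4903, 1.9104)
step 6: θ'=1.9104 (straight) → pose (1.1663, -1.8439, 1.9104)

(1.1663, -1.8439, 1.9104)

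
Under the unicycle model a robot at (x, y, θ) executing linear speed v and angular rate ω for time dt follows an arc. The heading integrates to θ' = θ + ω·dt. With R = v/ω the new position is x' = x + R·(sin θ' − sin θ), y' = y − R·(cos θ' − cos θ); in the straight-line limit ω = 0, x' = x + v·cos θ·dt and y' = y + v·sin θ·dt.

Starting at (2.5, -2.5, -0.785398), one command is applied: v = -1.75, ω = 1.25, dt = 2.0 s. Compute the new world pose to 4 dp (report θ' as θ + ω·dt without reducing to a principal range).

θ' = -0.7854 + 1.25·2.0 = 1.7146
R = v/ω = -1.75/1.25 = -1.4000
x' = 2.5 + -1.4000·(sin 1.7146 − sin -0.7854) = 0.1245
y' = -2.5 − -1.4000·(cos 1.7146 − cos -0.7854) = -3.6906

(0.1245, -3.6906, 1.7146)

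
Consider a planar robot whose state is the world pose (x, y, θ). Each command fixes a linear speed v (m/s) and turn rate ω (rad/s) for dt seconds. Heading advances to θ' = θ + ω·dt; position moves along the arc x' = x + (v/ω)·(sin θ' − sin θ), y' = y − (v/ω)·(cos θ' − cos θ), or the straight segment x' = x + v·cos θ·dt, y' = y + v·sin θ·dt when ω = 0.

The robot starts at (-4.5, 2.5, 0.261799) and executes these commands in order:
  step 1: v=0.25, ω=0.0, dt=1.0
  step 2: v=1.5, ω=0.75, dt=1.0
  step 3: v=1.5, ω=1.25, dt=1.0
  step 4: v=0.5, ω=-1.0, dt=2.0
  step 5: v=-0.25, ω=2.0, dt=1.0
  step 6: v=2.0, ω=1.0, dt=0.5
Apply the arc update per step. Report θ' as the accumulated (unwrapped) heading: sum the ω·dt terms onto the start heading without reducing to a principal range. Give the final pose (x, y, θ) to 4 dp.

(-3.7810, 6.0211, 2.7618)

step 1: θ'=0.2618 (straight) → pose (-4.2585, 2.5647, 0.2618)
step 2: θ'=1.0118 (R=2.0000) → pose (-3.0806, 3.4359, 1.0118)
step 3: θ'=2.2618 (R=1.2000) → pose (-3.1732, 4.8371, 2.2618)
step 4: θ'=0.2618 (R=-0.5000) → pose (-2.9173, 5.6387, 0.2618)
step 5: θ'=2.2618 (R=-0.1250) → pose (-2.9813, 5.4383, 2.2618)
step 6: θ'=2.7618 (R=2.0000) → pose (-3.7810, 6.0211, 2.7618)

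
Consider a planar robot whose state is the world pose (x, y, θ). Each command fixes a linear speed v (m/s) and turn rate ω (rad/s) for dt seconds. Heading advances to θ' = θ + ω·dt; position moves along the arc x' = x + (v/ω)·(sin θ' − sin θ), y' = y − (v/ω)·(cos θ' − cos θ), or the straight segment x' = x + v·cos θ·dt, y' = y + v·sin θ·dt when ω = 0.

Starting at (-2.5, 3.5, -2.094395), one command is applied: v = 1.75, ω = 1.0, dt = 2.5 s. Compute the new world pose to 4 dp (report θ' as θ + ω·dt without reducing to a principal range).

(-0.2939, 1.0170, 0.4056)

θ' = -2.0944 + 1.0·2.5 = 0.4056
R = v/ω = 1.75/1.0 = 1.7500
x' = -2.5 + 1.7500·(sin 0.4056 − sin -2.0944) = -0.2939
y' = 3.5 − 1.7500·(cos 0.4056 − cos -2.0944) = 1.0170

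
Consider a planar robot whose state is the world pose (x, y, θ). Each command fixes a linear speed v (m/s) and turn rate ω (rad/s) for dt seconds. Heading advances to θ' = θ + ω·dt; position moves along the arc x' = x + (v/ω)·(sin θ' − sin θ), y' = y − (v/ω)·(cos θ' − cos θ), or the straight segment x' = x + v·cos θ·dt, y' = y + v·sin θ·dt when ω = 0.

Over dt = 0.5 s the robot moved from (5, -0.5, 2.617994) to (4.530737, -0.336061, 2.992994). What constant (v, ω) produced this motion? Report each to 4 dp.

v = 1.0000, ω = 0.7500

Δθ = 2.992994 − 2.617994 = 0.375000
ω = Δθ/dt = 0.375000/0.5 = 0.7500
R = Δx/(sin θ' − sin θ) = 1.3333
v = R·ω = 1.3333·0.7500 = 1.0000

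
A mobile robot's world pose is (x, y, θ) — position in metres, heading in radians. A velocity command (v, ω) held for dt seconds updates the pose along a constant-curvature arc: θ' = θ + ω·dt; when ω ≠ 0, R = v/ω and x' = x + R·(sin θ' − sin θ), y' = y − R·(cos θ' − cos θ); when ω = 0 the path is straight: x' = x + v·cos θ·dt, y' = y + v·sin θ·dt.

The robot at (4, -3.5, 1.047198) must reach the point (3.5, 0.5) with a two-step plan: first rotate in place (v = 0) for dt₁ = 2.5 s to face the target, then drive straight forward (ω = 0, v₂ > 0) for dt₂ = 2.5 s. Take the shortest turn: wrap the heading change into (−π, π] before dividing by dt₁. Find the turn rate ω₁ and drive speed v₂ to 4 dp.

heading to target = atan2(0.5−-3.5, 3.5−4) = 1.6952
Δθ = wrap(1.6952 − 1.0472) = 0.6480; ω₁ = Δθ/dt₁ = 0.2592
distance = √((3.5−4)² + (0.5−-3.5)²) = 4.0311; v₂ = distance/dt₂ = 1.6125

ω₁ = 0.2592, v₂ = 1.6125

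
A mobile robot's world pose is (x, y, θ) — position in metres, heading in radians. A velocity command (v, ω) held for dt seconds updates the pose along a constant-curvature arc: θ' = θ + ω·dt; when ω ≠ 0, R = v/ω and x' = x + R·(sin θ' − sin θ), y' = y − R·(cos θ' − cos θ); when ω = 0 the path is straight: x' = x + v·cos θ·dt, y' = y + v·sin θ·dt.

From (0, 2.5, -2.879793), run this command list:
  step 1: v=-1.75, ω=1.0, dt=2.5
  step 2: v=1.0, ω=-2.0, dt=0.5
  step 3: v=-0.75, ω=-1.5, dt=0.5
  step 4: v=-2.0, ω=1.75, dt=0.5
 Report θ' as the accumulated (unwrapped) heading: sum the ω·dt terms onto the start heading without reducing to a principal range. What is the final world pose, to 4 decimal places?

step 1: θ'=-0.3798 (R=-1.7500) → pose (0.1958, 5.8157, -0.3798)
step 2: θ'=-1.3798 (R=-0.5000) → pose (0.5014, 5.4462, -1.3798)
step 3: θ'=-2.1298 (R=0.5000) → pose (0.5684, 5.8063, -2.1298)
step 4: θ'=-1.2548 (R=-1.1429) → pose (0.6858, 6.7676, -1.2548)

(0.6858, 6.7676, -1.2548)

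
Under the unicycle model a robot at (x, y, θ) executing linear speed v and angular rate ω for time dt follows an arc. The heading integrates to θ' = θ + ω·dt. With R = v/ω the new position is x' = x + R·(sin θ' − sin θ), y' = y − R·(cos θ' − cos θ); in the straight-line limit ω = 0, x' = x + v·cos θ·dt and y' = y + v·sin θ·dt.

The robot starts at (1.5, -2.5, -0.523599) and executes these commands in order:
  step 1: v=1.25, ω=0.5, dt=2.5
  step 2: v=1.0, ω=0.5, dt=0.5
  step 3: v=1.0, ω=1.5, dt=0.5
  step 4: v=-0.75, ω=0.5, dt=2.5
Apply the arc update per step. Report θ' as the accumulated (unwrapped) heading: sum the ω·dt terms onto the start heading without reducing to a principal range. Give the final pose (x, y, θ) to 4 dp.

(6.0806, -2.5992, 2.9764)

step 1: θ'=0.7264 (R=2.5000) → pose (4.4105, -2.2039, 0.7264)
step 2: θ'=0.9764 (R=2.0000) → pose (4.7391, -1.8287, 0.9764)
step 3: θ'=1.7264 (R=0.6667) → pose (4.8454, -1.3521, 1.7264)
step 4: θ'=2.9764 (R=-1.5000) → pose (6.0806, -2.5992, 2.9764)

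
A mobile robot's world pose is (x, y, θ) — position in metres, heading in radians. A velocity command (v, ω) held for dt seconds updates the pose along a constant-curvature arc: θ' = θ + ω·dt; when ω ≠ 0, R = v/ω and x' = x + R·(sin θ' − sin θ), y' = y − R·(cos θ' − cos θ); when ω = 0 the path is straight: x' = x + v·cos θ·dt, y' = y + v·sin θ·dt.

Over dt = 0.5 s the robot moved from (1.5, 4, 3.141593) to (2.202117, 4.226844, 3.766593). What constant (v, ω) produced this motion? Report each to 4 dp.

v = -1.5000, ω = 1.2500

Δθ = 3.766593 − 3.141593 = 0.625000
ω = Δθ/dt = 0.625000/0.5 = 1.2500
R = Δx/(sin θ' − sin θ) = -1.2000
v = R·ω = -1.2000·1.2500 = -1.5000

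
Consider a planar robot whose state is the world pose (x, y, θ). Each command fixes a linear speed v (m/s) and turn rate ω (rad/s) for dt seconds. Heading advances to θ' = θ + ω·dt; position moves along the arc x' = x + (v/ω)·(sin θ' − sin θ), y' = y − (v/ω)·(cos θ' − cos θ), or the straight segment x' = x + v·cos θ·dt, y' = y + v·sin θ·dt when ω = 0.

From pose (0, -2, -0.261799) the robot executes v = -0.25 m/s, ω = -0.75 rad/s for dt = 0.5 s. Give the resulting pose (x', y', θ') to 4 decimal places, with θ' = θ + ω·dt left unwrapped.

θ' = -0.2618 + -0.75·0.5 = -0.6368
R = v/ω = -0.25/-0.75 = 0.3333
x' = 0 + 0.3333·(sin -0.6368 − sin -0.2618) = -0.1119
y' = -2 − 0.3333·(cos -0.6368 − cos -0.2618) = -1.9460

(-0.1119, -1.9460, -0.6368)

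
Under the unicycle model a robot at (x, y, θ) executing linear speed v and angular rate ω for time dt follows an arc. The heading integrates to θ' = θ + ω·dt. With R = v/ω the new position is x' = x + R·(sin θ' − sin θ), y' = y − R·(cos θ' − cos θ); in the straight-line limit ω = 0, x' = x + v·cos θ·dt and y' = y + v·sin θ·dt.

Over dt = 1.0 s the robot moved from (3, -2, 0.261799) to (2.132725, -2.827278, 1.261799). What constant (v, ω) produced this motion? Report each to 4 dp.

v = -1.2500, ω = 1.0000

Δθ = 1.261799 − 0.261799 = 1.000000
ω = Δθ/dt = 1.000000/1.0 = 1.0000
R = Δx/(sin θ' − sin θ) = -1.2500
v = R·ω = -1.2500·1.0000 = -1.2500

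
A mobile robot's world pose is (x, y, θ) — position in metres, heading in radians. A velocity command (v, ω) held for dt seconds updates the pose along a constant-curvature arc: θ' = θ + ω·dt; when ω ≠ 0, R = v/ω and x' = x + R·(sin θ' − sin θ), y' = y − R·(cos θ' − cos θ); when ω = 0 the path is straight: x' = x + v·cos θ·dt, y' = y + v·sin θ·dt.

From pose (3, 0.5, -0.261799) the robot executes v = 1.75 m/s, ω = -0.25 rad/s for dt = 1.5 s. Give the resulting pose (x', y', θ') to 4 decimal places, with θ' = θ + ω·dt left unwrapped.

θ' = -0.2618 + -0.25·1.5 = -0.6368
R = v/ω = 1.75/-0.25 = -7.0000
x' = 3 + -7.0000·(sin -0.6368 − sin -0.2618) = 5.3506
y' = 0.5 − -7.0000·(cos -0.6368 − cos -0.2618) = -0.6335

(5.3506, -0.6335, -0.6368)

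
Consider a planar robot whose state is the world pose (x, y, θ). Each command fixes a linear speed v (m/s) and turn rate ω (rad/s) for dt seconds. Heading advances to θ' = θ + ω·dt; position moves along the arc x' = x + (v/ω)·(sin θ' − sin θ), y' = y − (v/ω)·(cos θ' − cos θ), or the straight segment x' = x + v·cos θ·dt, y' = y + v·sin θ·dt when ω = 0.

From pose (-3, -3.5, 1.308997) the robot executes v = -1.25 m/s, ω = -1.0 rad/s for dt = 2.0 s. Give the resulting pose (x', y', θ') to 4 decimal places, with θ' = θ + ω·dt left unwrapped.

θ' = 1.3090 + -1.0·2.0 = -0.6910
R = v/ω = -1.25/-1.0 = 1.2500
x' = -3 + 1.2500·(sin -0.6910 − sin 1.3090) = -5.0040
y' = -3.5 − 1.2500·(cos -0.6910 − cos 1.3090) = -4.1397

(-5.0040, -4.1397, -0.6910)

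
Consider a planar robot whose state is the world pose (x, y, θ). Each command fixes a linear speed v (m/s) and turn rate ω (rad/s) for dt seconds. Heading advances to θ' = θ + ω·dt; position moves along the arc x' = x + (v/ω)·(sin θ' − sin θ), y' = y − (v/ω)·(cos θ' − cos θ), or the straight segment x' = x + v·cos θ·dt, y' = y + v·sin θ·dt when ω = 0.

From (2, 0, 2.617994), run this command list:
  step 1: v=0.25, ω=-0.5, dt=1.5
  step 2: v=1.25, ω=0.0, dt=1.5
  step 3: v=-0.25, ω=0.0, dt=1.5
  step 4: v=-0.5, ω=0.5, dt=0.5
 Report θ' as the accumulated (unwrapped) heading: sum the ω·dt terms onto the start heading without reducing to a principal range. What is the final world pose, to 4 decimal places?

(1.4348, 1.4934, 2.1180)

step 1: θ'=1.8680 (R=-0.5000) → pose (1.7719, 0.2866, 1.8680)
step 2: θ'=1.8680 (straight) → pose (1.2228, 2.0794, 1.8680)
step 3: θ'=1.8680 (straight) → pose (1.3327, 1.7208, 1.8680)
step 4: θ'=2.1180 (R=-1.0000) → pose (1.4348, 1.4934, 2.1180)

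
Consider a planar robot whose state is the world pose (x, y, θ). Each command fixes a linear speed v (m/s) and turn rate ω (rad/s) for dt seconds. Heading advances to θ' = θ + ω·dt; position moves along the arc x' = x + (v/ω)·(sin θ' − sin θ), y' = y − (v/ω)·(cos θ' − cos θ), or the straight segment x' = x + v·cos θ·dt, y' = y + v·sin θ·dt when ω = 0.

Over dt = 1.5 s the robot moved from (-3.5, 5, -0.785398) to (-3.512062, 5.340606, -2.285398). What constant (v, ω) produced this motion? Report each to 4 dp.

v = -0.2500, ω = -1.0000

Δθ = -2.285398 − -0.785398 = -1.500000
ω = Δθ/dt = -1.500000/1.5 = -1.0000
R = −Δy/(cos θ' − cos θ) = 0.2500
v = R·ω = 0.2500·-1.0000 = -0.2500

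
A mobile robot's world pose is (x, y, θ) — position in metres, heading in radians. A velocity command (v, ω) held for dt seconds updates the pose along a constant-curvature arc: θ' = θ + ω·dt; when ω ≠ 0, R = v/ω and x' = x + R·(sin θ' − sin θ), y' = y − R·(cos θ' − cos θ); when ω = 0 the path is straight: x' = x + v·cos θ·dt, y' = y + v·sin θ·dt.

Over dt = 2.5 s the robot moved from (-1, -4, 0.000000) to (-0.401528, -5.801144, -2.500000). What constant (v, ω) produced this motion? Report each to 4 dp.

Δθ = -2.500000 − 0.000000 = -2.500000
ω = Δθ/dt = -2.500000/2.5 = -1.0000
R = −Δy/(cos θ' − cos θ) = -1.0000
v = R·ω = -1.0000·-1.0000 = 1.0000

v = 1.0000, ω = -1.0000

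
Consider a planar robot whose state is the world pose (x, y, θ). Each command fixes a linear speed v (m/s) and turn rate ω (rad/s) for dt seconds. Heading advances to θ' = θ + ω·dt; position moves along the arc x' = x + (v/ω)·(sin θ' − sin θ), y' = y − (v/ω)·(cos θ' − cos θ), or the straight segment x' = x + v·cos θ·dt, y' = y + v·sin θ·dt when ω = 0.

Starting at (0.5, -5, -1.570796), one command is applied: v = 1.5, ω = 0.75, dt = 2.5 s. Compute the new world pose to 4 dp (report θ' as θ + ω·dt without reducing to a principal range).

(3.0991, -6.9082, 0.3042)

θ' = -1.5708 + 0.75·2.5 = 0.3042
R = v/ω = 1.5/0.75 = 2.0000
x' = 0.5 + 2.0000·(sin 0.3042 − sin -1.5708) = 3.0991
y' = -5 − 2.0000·(cos 0.3042 − cos -1.5708) = -6.9082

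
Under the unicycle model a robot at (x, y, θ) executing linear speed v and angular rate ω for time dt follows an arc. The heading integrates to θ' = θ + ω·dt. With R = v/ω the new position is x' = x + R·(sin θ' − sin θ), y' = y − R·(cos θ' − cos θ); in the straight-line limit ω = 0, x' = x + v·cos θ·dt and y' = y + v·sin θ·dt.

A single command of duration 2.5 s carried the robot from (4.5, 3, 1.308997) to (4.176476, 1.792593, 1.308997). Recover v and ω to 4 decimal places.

Δθ = 1.308997 − 1.308997 = 0.000000
ω = Δθ/dt = 0.000000/2.5 = 0.0000
ω = 0 → v = (Δx·cos θ + Δy·sin θ)/dt = -0.5000

v = -0.5000, ω = 0.0000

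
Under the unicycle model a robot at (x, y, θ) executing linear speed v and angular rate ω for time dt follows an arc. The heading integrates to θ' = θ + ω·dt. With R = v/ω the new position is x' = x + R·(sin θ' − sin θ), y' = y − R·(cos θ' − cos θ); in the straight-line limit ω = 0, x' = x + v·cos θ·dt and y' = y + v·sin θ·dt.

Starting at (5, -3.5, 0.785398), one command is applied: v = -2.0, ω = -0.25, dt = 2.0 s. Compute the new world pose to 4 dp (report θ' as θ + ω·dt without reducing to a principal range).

(1.5955, -5.5195, 0.2854)

θ' = 0.7854 + -0.25·2.0 = 0.2854
R = v/ω = -2.0/-0.25 = 8.0000
x' = 5 + 8.0000·(sin 0.2854 − sin 0.7854) = 1.5955
y' = -3.5 − 8.0000·(cos 0.2854 − cos 0.7854) = -5.5195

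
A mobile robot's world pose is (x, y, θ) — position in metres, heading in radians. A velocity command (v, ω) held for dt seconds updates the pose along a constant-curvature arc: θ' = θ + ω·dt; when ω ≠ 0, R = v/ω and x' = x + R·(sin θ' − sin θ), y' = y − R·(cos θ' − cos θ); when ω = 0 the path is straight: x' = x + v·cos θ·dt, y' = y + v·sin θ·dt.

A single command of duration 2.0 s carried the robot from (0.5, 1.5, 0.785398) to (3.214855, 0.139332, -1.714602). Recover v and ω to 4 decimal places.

v = 2.0000, ω = -1.2500

Δθ = -1.714602 − 0.785398 = -2.500000
ω = Δθ/dt = -2.500000/2.0 = -1.2500
R = Δx/(sin θ' − sin θ) = -1.6000
v = R·ω = -1.6000·-1.2500 = 2.0000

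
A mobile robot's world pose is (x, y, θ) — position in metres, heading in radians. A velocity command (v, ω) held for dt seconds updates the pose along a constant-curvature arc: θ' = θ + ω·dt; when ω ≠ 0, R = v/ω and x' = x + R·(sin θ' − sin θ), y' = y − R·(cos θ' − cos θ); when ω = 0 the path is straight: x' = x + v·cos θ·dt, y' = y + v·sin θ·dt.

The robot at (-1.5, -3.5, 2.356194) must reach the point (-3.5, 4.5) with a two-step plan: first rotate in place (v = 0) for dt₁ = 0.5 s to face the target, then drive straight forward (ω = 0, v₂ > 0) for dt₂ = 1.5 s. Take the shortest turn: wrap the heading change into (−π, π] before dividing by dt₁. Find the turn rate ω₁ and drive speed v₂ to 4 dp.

ω₁ = -1.0808, v₂ = 5.4975

heading to target = atan2(4.5−-3.5, -3.5−-1.5) = 1.8158
Δθ = wrap(1.8158 − 2.3562) = -0.5404; ω₁ = Δθ/dt₁ = -1.0808
distance = √((-3.5−-1.5)² + (4.5−-3.5)²) = 8.2462; v₂ = distance/dt₂ = 5.4975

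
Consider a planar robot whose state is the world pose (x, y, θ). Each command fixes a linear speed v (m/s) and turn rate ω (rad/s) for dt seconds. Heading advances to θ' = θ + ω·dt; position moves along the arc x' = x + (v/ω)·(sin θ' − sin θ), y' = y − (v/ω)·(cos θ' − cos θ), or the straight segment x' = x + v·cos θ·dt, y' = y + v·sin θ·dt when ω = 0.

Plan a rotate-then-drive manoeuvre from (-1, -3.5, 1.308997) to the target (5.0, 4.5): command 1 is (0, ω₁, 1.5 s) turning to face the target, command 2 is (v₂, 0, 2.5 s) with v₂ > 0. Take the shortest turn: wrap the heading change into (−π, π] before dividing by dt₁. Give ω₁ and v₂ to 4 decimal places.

heading to target = atan2(4.5−-3.5, 5−-1) = 0.9273
Δθ = wrap(0.9273 − 1.3090) = -0.3817; ω₁ = Δθ/dt₁ = -0.2545
distance = √((5−-1)² + (4.5−-3.5)²) = 10.0000; v₂ = distance/dt₂ = 4.0000

ω₁ = -0.2545, v₂ = 4.0000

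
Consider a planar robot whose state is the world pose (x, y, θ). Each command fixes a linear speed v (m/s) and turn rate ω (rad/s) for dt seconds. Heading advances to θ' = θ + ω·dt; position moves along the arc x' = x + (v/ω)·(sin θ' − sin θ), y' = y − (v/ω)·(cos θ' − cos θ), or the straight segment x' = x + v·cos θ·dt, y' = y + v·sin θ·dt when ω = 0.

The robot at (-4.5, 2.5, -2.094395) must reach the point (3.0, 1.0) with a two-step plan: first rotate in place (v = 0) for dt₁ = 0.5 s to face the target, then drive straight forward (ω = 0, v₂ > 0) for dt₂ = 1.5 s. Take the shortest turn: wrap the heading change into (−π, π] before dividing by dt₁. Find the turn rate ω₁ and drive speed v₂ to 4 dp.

heading to target = atan2(1−2.5, 3−-4.5) = -0.1974
Δθ = wrap(-0.1974 − -2.0944) = 1.8970; ω₁ = Δθ/dt₁ = 3.7940
distance = √((3−-4.5)² + (1−2.5)²) = 7.6485; v₂ = distance/dt₂ = 5.0990

ω₁ = 3.7940, v₂ = 5.0990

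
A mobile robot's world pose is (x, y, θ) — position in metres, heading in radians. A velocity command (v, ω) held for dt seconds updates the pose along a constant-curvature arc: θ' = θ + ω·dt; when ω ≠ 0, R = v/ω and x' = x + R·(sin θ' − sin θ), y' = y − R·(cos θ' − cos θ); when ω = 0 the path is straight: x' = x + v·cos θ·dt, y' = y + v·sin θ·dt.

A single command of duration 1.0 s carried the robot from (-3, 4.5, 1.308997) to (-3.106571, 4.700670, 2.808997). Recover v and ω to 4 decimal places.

v = 0.2500, ω = 1.5000

Δθ = 2.808997 − 1.308997 = 1.500000
ω = Δθ/dt = 1.500000/1.0 = 1.5000
R = −Δy/(cos θ' − cos θ) = 0.1667
v = R·ω = 0.1667·1.5000 = 0.2500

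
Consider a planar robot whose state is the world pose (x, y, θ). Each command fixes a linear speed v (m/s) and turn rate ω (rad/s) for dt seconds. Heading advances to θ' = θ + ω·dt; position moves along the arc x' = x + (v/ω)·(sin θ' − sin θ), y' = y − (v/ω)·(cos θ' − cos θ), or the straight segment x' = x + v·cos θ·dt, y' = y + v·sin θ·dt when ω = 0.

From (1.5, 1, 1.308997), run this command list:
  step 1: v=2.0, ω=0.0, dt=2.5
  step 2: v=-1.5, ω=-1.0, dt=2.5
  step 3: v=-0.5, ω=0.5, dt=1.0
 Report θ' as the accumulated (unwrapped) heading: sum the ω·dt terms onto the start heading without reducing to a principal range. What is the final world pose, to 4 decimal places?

(-0.3393, 6.0616, -0.6910)

step 1: θ'=1.3090 (straight) → pose (2.7941, 5.8296, 1.3090)
step 2: θ'=-1.1910 (R=1.5000) → pose (-0.0479, 5.6618, -1.1910)
step 3: θ'=-0.6910 (R=-1.0000) → pose (-0.3393, 6.0616, -0.6910)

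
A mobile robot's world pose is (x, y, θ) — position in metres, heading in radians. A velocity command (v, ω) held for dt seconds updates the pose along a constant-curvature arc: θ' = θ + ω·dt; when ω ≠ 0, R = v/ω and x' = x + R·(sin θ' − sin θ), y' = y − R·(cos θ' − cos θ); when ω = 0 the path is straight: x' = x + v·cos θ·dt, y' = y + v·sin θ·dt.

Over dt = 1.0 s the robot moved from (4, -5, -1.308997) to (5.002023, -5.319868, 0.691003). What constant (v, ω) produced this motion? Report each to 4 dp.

v = 1.2500, ω = 2.0000

Δθ = 0.691003 − -1.308997 = 2.000000
ω = Δθ/dt = 2.000000/1.0 = 2.0000
R = Δx/(sin θ' − sin θ) = 0.6250
v = R·ω = 0.6250·2.0000 = 1.2500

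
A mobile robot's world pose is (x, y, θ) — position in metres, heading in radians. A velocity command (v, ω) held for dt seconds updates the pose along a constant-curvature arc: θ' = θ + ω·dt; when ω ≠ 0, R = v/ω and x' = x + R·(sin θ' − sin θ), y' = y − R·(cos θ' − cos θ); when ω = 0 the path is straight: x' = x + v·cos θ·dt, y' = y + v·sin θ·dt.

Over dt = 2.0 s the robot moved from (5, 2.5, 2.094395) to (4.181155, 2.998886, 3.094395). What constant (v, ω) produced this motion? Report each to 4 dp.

v = 0.5000, ω = 0.5000

Δθ = 3.094395 − 2.094395 = 1.000000
ω = Δθ/dt = 1.000000/2.0 = 0.5000
R = Δx/(sin θ' − sin θ) = 1.0000
v = R·ω = 1.0000·0.5000 = 0.5000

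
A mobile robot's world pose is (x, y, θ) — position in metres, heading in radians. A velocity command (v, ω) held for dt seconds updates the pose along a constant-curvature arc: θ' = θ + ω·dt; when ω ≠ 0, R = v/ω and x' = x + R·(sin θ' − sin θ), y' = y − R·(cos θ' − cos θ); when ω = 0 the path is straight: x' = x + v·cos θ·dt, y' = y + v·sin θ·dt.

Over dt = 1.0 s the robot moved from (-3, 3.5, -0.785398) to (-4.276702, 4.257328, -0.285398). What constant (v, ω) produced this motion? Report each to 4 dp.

v = -1.5000, ω = 0.5000

Δθ = -0.285398 − -0.785398 = 0.500000
ω = Δθ/dt = 0.500000/1.0 = 0.5000
R = Δx/(sin θ' − sin θ) = -3.0000
v = R·ω = -3.0000·0.5000 = -1.5000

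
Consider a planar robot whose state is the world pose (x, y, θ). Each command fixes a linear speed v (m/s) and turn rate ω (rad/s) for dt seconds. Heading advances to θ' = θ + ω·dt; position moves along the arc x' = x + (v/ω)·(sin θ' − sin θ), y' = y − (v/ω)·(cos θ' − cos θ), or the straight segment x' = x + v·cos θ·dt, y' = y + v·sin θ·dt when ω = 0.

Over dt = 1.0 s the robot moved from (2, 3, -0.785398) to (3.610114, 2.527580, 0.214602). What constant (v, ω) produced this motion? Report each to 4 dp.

v = 1.7500, ω = 1.0000

Δθ = 0.214602 − -0.785398 = 1.000000
ω = Δθ/dt = 1.000000/1.0 = 1.0000
R = Δx/(sin θ' − sin θ) = 1.7500
v = R·ω = 1.7500·1.0000 = 1.7500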